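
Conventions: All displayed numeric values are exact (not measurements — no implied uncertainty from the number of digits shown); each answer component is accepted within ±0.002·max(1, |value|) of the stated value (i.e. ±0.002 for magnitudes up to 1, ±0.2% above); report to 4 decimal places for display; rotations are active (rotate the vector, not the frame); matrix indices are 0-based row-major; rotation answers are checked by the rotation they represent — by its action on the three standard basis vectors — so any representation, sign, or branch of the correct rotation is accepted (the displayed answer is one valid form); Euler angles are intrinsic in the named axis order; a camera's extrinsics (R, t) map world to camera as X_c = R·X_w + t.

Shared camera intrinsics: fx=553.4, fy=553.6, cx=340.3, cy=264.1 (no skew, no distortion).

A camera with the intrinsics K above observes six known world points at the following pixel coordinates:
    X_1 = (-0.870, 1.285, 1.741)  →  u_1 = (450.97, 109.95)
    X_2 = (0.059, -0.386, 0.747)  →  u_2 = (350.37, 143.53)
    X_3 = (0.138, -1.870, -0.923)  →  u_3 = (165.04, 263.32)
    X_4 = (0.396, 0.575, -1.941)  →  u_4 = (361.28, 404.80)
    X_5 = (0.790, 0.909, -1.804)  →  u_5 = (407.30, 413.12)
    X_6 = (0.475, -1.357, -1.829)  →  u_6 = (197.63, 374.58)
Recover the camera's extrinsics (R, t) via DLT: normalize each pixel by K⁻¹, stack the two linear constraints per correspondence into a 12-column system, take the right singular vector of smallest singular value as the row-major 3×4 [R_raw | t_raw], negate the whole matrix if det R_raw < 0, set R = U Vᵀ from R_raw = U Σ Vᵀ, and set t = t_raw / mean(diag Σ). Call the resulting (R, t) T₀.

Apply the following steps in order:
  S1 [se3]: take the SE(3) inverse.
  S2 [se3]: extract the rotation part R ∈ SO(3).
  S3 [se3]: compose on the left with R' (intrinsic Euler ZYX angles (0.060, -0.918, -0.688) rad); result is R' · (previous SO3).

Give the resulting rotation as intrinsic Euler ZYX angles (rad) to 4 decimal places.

source (pnp_recover): camera pose = R=[0.4149 0.8556 0.3095; 0.2292 0.2309 -0.9456; -0.8805 0.4632 -0.1003], t=(0.1800, -0.4800, 6.0995)
after S1 (invert_se3): R=[0.4149 0.2292 -0.8805; 0.8556 0.2309 0.4632; 0.3095 -0.9456 -0.1003], t=(5.4062, -2.8686, 0.1024)
after S2 (rot_of_se3): [0.4149 0.2292 -0.8805; 0.8556 0.2309 0.4632; 0.3095 -0.9456 -0.1003]
after S3 (compose_so3): [0.4414 0.8598 -0.2568; 0.8856 -0.3712 0.2792; 0.1448 -0.3507 -0.9252]

rotation (euler_zyx) = (1.1084, -0.1453, -2.7793)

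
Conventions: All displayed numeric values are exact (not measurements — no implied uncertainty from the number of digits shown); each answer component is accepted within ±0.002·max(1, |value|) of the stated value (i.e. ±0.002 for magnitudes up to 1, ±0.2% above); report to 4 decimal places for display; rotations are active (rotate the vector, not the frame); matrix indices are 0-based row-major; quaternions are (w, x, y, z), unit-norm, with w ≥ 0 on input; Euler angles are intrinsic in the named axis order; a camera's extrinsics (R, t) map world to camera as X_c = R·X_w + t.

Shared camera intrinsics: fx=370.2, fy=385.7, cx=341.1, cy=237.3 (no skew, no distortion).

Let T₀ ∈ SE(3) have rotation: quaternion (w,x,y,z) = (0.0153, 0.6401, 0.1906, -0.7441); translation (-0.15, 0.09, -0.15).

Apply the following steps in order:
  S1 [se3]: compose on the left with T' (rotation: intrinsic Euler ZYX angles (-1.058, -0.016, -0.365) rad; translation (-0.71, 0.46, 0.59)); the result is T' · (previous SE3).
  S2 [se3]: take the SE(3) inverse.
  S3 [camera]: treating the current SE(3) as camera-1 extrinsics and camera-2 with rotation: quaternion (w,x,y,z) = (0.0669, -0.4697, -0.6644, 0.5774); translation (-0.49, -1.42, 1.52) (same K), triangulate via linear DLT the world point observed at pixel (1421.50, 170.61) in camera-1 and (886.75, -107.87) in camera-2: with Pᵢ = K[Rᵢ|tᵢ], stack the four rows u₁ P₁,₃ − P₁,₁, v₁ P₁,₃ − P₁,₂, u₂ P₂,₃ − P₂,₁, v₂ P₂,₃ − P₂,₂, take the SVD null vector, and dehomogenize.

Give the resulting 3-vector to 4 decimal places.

after S1 (compose_se3): R=[-0.1987 -0.7064 -0.6794; 0.0768 -0.7023 0.7077; -0.9770 0.0884 0.1938], t=(-0.7556, 0.6033, 0.4154)
after S2 (invert_se3): R=[-0.1987 0.0768 -0.9770; -0.7064 -0.7023 0.0884; -0.6794 0.7077 0.1938], t=(0.2093, -0.1468, -1.0208)
after S3 (triangulate): (-1.7203, 1.4969, -1.8521)

result = (-1.7203, 1.4969, -1.8521)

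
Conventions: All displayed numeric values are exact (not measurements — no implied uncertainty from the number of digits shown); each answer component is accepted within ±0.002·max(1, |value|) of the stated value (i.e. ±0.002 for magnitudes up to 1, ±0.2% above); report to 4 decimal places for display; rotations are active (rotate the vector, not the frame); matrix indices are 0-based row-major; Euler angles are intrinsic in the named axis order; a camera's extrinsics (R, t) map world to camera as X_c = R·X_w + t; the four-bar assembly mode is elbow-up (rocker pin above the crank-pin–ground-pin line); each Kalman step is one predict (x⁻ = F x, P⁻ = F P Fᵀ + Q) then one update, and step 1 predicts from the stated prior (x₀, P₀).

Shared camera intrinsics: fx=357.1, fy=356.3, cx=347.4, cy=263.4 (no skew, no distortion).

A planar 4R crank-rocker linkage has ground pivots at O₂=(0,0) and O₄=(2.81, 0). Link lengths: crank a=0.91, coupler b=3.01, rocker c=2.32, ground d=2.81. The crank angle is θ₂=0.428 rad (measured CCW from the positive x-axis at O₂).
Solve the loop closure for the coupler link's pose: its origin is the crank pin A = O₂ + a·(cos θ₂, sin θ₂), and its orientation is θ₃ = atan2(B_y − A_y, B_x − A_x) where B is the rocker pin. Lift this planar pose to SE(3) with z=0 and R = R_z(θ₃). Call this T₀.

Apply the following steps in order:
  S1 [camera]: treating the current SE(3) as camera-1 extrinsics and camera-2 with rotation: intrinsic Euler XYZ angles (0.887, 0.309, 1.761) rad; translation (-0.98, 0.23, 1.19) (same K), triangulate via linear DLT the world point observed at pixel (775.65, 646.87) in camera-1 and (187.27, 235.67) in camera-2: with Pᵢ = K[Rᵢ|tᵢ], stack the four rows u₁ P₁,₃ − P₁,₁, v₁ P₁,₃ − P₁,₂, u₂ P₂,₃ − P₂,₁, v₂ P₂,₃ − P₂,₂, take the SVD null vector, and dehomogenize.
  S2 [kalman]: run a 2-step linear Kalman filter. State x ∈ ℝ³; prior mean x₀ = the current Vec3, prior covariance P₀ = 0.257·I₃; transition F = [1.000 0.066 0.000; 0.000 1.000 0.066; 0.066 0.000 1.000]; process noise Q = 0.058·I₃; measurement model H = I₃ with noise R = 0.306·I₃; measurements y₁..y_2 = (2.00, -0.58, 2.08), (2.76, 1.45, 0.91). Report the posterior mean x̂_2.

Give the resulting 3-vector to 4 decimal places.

result = (1.9693, 0.6188, 1.4086)

source (fourbar_fk): coupler pose = R=[0.7708 -0.6371 0.0000; 0.6371 0.7708 0.0000; 0.0000 0.0000 1.0000], t=(0.8279, 0.3777, 0.0000)
after S1 (triangulate): (0.7701, 0.3035, 1.0242)
after S2 (kf_track): (1.9693, 0.6188, 1.4086)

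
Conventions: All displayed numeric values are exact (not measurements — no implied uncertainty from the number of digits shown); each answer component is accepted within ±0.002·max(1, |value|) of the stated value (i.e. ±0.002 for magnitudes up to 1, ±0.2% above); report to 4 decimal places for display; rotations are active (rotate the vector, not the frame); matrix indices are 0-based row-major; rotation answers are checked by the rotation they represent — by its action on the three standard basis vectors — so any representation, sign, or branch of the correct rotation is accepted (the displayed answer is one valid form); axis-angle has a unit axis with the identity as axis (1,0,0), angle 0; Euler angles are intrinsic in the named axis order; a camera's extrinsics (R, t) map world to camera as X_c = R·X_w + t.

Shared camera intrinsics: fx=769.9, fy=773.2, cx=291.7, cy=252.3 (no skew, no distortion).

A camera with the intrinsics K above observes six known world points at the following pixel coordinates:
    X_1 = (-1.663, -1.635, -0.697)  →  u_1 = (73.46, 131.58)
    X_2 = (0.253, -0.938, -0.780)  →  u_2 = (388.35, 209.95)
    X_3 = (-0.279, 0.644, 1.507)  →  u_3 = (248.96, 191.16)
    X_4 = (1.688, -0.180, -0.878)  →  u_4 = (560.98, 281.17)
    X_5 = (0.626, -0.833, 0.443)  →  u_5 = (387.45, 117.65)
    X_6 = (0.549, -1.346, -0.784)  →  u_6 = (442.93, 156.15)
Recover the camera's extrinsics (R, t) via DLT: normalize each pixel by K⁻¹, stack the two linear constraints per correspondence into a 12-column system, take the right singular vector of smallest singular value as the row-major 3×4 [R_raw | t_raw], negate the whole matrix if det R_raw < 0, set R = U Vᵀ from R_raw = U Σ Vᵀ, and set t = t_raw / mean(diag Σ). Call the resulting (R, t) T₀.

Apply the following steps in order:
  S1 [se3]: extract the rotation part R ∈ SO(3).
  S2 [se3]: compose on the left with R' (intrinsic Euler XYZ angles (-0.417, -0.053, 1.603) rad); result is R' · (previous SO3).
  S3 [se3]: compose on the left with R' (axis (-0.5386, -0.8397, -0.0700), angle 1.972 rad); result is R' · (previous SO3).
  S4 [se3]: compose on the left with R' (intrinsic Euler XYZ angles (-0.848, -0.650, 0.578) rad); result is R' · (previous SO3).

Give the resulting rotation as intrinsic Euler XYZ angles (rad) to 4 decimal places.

rotation (euler_xyz) = (-3.0553, -0.8985, -0.5798)

source (pnp_recover): camera pose = R=[0.9790 -0.0580 -0.1956; -0.0909 0.7343 -0.6727; 0.1827 0.6764 0.7136], t=(0.1800, -0.0900, 6.2000)
after S1 (rot_of_se3): [0.9790 -0.0580 -0.1956; -0.0909 0.7343 -0.6727; 0.1827 0.6764 0.7136]
after S2 (compose_so3): [0.0496 -0.7668 0.6399; 0.9724 0.1832 0.1442; -0.2278 0.6152 0.7548]
after S3 (compose_so3): [0.8390 -0.3260 -0.4357; 0.4700 0.0305 0.8822; -0.2743 -0.9449 0.1788]
after S4 (compose_so3): [0.5210 0.3412 -0.7824; 0.6022 -0.7965 0.0537; -0.6049 -0.4991 -0.6205]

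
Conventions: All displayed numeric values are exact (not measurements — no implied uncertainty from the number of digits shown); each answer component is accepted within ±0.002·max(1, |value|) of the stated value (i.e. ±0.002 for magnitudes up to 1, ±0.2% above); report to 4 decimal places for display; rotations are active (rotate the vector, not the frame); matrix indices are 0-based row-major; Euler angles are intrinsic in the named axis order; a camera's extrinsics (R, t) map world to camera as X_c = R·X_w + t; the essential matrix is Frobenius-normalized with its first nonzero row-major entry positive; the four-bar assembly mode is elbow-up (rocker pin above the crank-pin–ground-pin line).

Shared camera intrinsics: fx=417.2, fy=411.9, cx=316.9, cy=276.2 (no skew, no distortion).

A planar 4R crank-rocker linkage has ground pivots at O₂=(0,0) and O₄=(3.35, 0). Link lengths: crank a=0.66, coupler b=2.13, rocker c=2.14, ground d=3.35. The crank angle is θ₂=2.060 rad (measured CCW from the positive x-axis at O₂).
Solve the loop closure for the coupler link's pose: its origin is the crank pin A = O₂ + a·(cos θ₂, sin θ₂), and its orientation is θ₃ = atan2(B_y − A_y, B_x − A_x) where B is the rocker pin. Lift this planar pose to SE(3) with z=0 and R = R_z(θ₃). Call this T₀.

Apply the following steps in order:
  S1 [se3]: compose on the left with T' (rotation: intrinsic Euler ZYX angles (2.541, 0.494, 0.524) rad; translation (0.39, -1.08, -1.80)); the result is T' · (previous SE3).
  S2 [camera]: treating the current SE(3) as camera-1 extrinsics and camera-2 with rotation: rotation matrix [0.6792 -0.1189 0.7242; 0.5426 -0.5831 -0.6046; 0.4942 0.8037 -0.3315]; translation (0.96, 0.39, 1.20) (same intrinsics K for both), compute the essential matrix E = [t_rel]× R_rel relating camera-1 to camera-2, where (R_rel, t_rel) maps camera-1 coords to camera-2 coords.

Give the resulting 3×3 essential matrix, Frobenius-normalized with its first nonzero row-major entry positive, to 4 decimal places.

source (fourbar_fk): coupler pose = R=[0.9348 -0.3553 0.0000; 0.3553 0.9348 0.0000; 0.0000 0.0000 1.0000], t=(-0.3101, 0.5826, 0.0000)
after S1 (compose_se3): R=[-0.9223 -0.3823 -0.0559; 0.2590 -0.7192 0.6448; -0.2867 0.5802 0.7623], t=(0.2162, -1.5724, -1.3963)
after S2 (essential): [0.1457 0.0882 0.0911; 0.4396 0.5298 -0.0179; -0.2655 0.2325 -0.6032]

matrix = [0.1457 0.0882 0.0911; 0.4396 0.5298 -0.0179; -0.2655 0.2325 -0.6032]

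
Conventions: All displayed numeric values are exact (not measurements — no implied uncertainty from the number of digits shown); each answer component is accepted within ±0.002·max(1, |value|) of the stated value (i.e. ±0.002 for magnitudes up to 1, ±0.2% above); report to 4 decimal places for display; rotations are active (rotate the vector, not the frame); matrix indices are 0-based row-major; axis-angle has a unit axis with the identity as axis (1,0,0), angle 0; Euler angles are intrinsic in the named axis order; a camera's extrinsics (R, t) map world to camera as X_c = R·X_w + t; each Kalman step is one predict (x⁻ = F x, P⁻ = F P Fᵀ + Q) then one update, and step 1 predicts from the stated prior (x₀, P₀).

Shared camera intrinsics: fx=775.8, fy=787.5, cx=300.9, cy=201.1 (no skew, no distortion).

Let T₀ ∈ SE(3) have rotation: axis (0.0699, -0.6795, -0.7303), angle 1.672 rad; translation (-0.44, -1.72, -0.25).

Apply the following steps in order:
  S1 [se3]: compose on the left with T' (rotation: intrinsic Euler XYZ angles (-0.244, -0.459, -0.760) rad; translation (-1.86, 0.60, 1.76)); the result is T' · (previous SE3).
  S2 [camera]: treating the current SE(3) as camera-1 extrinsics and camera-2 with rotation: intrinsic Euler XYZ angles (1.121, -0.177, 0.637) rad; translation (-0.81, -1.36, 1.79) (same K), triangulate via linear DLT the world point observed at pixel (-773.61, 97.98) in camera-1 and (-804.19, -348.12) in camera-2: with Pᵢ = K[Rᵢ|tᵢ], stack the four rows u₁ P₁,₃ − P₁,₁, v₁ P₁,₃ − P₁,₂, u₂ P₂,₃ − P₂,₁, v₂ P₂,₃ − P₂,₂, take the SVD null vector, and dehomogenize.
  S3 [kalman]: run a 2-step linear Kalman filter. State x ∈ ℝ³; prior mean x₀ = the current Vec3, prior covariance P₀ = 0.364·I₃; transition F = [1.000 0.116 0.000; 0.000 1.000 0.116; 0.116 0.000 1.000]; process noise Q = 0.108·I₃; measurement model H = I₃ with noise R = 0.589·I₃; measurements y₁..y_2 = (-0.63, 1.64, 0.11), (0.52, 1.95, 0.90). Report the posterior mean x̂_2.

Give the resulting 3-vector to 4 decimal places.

result = (-0.1919, 1.5060, 0.2857)

after S1 (compose_se3): R=[-0.8178 0.4169 -0.3968; -0.4145 0.0515 0.9086; 0.3992 0.9075 0.1307], t=(-3.0975, -0.5308, 1.1239)
after S2 (triangulate): (-1.1777, 0.7113, -0.1774)
after S3 (kf_track): (-0.1919, 1.5060, 0.2857)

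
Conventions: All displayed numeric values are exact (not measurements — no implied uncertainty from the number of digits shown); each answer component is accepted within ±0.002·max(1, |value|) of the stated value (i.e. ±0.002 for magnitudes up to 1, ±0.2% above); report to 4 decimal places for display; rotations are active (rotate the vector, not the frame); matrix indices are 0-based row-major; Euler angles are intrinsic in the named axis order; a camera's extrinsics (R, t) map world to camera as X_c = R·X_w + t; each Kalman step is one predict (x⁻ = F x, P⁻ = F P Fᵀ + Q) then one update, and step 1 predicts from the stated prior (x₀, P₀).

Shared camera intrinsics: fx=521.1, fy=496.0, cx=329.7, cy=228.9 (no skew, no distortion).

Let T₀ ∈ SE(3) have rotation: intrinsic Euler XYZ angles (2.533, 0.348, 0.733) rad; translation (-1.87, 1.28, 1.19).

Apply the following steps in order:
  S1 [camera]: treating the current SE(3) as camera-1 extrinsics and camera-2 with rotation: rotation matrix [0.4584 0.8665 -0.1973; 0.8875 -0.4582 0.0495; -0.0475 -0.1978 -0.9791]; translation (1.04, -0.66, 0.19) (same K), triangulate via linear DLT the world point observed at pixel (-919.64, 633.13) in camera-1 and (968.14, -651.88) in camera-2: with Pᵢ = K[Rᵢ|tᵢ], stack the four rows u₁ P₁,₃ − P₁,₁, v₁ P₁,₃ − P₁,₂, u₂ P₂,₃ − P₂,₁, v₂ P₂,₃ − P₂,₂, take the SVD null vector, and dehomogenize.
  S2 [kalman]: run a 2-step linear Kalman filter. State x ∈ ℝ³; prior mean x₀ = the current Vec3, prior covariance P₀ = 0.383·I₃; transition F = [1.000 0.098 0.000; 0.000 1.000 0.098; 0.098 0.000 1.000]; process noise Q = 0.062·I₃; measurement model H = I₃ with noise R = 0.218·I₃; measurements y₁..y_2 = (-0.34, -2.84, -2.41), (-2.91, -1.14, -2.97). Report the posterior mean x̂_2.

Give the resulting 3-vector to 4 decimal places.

result = (-1.9217, -1.4168, -2.7329)

after S1 (triangulate): (-1.7800, 1.8326, -1.9155)
after S2 (kf_track): (-1.9217, -1.4168, -2.7329)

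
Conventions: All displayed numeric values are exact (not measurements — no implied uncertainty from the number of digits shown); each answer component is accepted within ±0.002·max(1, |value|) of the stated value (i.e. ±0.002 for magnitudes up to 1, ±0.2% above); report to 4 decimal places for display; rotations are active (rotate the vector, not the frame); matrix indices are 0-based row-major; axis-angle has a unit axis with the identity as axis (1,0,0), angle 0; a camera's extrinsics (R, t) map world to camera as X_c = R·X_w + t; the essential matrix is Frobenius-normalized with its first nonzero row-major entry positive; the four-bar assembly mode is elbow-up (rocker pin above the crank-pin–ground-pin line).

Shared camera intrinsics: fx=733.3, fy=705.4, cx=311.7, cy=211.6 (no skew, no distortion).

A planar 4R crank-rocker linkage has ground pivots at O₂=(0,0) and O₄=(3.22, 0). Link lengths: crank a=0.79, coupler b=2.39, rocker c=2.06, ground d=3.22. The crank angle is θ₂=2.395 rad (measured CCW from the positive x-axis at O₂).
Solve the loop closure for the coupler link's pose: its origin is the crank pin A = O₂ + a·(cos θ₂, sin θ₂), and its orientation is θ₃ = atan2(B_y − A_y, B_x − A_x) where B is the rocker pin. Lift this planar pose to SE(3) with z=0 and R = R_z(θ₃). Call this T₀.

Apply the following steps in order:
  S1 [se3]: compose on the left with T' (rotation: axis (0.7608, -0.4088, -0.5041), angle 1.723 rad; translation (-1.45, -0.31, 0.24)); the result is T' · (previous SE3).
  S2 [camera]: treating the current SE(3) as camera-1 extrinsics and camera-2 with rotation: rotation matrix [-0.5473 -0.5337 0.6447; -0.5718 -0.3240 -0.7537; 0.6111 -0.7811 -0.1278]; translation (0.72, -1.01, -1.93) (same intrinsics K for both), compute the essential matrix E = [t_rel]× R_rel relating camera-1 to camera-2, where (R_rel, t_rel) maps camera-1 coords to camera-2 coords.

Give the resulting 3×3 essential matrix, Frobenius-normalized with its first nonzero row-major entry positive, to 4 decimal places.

source (fourbar_fk): coupler pose = R=[0.9399 -0.3415 0.0000; 0.3415 0.9399 0.0000; 0.0000 0.0000 1.0000], t=(-0.5799, 0.5365, 0.0000)
after S1 (compose_se3): R=[0.5318 -0.0442 -0.8457; -0.7910 0.3308 -0.5147; 0.3025 0.9427 0.1410], t=(-1.6734, 0.2085, 0.7926)
after S2 (essential): [0.1650 0.5817 -0.3080; 0.6325 -0.0844 0.2703; -0.1835 -0.1564 0.0350]

matrix = [0.1650 0.5817 -0.3080; 0.6325 -0.0844 0.2703; -0.1835 -0.1564 0.0350]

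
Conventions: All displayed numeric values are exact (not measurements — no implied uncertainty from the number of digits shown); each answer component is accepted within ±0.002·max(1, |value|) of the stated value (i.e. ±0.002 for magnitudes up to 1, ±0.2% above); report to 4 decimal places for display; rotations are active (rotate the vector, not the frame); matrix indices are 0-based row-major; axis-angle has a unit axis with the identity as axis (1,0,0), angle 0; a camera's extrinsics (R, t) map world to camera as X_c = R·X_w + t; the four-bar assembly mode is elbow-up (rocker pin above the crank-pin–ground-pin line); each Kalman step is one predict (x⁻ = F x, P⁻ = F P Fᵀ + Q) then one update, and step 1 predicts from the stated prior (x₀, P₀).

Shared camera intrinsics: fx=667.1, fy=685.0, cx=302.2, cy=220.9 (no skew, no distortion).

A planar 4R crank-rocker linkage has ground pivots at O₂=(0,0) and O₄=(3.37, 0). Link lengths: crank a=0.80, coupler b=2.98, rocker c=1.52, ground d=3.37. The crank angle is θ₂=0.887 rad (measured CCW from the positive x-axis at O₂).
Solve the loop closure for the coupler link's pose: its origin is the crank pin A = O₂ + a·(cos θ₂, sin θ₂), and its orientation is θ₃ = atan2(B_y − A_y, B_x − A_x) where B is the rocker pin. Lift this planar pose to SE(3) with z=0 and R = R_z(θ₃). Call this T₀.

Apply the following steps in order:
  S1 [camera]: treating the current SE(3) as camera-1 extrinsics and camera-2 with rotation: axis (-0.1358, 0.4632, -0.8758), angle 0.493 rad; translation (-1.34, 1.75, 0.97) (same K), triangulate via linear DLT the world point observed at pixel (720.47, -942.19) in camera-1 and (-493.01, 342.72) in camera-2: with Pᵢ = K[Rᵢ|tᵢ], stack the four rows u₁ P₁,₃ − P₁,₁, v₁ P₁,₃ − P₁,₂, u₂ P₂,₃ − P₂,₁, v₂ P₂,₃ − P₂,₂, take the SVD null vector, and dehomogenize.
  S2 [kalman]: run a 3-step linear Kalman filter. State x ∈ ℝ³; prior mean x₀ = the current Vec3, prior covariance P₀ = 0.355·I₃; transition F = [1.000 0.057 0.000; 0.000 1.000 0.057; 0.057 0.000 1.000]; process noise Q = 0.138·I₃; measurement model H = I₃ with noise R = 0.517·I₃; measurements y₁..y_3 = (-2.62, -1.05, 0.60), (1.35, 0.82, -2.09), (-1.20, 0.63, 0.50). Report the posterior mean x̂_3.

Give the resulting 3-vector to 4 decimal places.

result = (-0.7179, -0.0155, -0.1069)

source (fourbar_fk): coupler pose = R=[0.9533 -0.3019 0.0000; 0.3019 0.9533 0.0000; 0.0000 0.0000 1.0000], t=(0.5054, 0.6201, 0.0000)
after S1 (triangulate): (-0.6038, -1.8241, 0.7663)
after S2 (kf_track): (-0.7179, -0.0155, -0.1069)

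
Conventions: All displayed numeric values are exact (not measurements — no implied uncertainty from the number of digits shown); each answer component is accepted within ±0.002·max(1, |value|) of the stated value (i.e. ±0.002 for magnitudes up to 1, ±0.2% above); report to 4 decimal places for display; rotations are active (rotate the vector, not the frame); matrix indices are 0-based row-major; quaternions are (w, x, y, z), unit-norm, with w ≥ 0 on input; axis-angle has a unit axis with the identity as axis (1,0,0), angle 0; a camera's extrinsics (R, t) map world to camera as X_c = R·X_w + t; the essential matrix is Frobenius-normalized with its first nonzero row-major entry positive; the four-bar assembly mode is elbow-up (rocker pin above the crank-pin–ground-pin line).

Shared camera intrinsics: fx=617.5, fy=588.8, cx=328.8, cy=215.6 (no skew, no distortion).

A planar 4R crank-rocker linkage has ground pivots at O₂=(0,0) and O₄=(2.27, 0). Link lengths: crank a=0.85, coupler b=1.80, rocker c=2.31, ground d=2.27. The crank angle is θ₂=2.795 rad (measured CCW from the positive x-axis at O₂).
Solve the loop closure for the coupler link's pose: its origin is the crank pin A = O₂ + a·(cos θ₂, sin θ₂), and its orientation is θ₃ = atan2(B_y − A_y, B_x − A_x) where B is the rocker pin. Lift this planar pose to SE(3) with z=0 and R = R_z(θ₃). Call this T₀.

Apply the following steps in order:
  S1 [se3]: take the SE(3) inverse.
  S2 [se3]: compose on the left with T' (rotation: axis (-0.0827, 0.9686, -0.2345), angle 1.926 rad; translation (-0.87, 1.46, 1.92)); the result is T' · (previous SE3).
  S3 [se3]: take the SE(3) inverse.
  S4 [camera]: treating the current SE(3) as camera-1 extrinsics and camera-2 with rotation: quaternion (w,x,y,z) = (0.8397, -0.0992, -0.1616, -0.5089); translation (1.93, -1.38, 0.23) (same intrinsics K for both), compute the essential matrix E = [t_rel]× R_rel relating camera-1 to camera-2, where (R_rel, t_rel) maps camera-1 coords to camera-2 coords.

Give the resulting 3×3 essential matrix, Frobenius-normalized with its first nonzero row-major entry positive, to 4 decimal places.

source (fourbar_fk): coupler pose = R=[0.7343 -0.6788 0.0000; 0.6788 0.7343 0.0000; 0.0000 0.0000 1.0000], t=(-0.7995, 0.2887, 0.0000)
after S1 (invert_se3): R=[0.7343 0.6788 0.0000; -0.6788 0.7343 0.0000; 0.0000 0.0000 1.0000], t=(0.3911, -0.7547, 0.0000)
after S2 (compose_se3): R=[-0.3246 -0.1477 0.9343; -0.8630 0.4506 -0.2286; -0.3872 -0.8804 -0.2737], t=(-1.0869, 0.6400, 1.8646)
after S3 (invert_se3): R=[-0.3246 -0.8630 -0.3872; -0.1477 0.4506 -0.8804; 0.9343 -0.2286 -0.2737], t=(0.9216, 1.1928, 1.6720)
after S4 (essential): [0.0602 -0.1301 0.4630; -0.1456 0.6767 0.0662; -0.0263 -0.0427 -0.5283]

matrix = [0.0602 -0.1301 0.4630; -0.1456 0.6767 0.0662; -0.0263 -0.0427 -0.5283]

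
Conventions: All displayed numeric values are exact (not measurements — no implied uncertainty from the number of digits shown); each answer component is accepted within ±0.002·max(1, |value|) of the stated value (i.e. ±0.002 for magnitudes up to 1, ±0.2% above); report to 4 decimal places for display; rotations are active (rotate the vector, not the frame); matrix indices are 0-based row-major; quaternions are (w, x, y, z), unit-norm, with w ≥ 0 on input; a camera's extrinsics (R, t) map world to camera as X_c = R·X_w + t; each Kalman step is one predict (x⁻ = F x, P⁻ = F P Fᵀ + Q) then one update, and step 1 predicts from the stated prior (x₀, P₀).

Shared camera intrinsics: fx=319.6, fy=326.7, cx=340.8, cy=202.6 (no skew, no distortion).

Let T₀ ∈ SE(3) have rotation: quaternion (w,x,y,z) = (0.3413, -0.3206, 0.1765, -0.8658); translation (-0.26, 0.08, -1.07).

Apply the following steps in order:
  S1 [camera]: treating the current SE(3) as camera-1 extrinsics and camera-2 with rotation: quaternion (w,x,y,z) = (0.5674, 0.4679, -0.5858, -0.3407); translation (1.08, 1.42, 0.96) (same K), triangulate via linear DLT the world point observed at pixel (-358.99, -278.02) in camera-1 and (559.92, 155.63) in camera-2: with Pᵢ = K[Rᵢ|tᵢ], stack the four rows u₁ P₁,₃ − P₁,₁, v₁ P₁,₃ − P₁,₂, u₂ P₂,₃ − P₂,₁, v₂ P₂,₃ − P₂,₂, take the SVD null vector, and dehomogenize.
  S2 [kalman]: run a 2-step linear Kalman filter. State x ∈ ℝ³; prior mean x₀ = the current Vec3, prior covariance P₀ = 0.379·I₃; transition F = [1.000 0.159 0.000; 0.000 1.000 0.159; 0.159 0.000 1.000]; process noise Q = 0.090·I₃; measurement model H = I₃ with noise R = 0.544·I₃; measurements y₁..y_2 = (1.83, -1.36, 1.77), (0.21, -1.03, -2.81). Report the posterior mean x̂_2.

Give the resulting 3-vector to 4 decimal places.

result = (0.7442, -0.9905, -0.1975)

after S1 (triangulate): (1.3355, -0.5704, 0.7457)
after S2 (kf_track): (0.7442, -0.9905, -0.1975)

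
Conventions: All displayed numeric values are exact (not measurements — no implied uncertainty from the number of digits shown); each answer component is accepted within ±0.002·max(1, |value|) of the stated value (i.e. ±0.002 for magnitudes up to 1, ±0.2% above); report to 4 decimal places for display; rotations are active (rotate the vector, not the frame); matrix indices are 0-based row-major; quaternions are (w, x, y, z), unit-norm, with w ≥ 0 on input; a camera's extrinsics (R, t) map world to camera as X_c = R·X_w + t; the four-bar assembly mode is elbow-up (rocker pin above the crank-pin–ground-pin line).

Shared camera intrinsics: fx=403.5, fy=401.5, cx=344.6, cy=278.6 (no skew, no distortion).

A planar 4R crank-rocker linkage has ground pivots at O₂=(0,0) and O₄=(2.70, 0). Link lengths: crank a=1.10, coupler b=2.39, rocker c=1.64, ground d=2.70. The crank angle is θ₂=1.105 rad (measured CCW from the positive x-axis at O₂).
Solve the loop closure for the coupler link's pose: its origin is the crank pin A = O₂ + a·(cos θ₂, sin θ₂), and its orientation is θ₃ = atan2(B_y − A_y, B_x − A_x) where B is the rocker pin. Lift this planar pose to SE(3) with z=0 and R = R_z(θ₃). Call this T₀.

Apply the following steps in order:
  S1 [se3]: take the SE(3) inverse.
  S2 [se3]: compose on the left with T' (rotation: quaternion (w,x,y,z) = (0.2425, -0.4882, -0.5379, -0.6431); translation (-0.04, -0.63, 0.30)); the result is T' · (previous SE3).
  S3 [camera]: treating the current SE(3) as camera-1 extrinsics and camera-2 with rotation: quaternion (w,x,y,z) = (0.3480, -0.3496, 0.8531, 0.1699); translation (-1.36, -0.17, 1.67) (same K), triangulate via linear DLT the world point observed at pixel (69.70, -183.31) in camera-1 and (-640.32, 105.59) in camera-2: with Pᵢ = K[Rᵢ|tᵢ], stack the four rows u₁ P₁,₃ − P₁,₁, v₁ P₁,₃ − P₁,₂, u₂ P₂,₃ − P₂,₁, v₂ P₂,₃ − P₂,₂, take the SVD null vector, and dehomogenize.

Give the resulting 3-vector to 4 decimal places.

source (fourbar_fk): coupler pose = R=[0.9618 -0.2739 0.0000; 0.2739 0.9618 0.0000; 0.0000 0.0000 1.0000], t=(0.4940, 0.9828, 0.0000)
after S1 (invert_se3): R=[0.9618 0.2739 0.0000; -0.2739 0.9618 0.0000; 0.0000 0.0000 1.0000], t=(-0.7443, -0.8099, 0.0000)
after S2 (compose_se3): R=[-0.6195 0.6939 0.3670; 0.2883 -0.2337 0.9286; 0.7301 0.6811 -0.0553], t=(-0.4159, -0.5427, -0.7301)
after S3 (triangulate): (1.5256, 1.2951, -1.2148)

result = (1.5256, 1.2951, -1.2148)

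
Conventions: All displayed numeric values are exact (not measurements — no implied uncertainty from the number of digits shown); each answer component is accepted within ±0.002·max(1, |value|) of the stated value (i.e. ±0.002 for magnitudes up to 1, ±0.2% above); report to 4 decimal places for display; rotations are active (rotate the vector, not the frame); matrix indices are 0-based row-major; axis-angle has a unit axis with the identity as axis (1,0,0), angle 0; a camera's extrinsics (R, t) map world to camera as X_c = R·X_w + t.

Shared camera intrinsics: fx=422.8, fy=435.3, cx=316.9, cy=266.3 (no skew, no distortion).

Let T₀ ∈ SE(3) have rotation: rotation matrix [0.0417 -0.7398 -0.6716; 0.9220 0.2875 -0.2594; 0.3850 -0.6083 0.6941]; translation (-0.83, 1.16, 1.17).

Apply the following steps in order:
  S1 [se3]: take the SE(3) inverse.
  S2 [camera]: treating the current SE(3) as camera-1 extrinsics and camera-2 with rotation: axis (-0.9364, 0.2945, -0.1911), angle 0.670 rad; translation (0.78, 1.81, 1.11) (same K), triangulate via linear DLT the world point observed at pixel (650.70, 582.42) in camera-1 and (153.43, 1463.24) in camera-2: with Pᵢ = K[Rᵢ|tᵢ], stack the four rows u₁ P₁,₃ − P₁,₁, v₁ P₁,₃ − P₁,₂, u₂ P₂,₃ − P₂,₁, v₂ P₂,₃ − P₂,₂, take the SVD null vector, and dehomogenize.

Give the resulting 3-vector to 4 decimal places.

after S1 (invert_se3): R=[0.0417 0.9220 0.3850; -0.7398 0.2875 -0.6083; -0.6715 -0.2594 0.6941], t=(-1.4853, -0.2358, -1.0685)
after S2 (triangulate): (-1.9618, 1.8119, 1.7054)

result = (-1.9618, 1.8119, 1.7054)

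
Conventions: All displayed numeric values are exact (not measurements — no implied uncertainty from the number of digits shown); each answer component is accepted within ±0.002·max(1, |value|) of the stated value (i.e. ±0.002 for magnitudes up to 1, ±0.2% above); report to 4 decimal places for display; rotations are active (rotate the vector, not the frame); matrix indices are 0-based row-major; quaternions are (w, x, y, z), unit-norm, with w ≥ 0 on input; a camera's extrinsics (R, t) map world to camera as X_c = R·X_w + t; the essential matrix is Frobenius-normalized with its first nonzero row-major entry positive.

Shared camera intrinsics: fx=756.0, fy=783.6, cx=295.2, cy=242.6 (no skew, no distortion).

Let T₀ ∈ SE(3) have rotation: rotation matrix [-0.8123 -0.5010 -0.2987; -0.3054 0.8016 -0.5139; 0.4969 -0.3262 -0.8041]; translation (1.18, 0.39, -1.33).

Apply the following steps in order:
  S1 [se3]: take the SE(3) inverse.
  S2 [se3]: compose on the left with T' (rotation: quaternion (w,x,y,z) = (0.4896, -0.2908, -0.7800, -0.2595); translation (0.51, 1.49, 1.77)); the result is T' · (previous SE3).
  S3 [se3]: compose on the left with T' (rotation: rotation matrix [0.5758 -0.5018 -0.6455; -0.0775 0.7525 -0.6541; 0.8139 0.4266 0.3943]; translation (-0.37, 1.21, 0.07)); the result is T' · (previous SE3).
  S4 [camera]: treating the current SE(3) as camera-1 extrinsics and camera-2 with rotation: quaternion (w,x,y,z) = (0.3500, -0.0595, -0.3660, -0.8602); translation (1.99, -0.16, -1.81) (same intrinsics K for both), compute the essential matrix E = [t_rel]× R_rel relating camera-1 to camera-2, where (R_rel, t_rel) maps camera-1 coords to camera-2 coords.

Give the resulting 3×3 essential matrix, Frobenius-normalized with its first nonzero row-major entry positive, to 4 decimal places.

matrix = [0.5130 -0.3227 0.2657; -0.2084 0.2396 0.1098; 0.0081 -0.3046 -0.5969]

after S1 (invert_se3): R=[-0.8123 -0.3054 0.4969; -0.5010 0.8016 -0.3262; -0.2987 -0.5139 -0.8041], t=(1.7385, -0.1553, -0.5166)
after S2 (compose_se3): R=[0.1140 0.9896 0.0873; -0.7168 0.1428 -0.6825; -0.6879 0.0152 0.7257], t=(0.1056, 1.3725, 3.5409)
after S3 (compose_se3): R=[0.8694 0.4883 -0.0757; -0.0983 0.0208 -0.9949; -0.4843 0.8724 0.0661], t=(-3.2836, -0.0814, 2.1379)
after S4 (essential): [0.5130 -0.3227 0.2657; -0.2084 0.2396 0.1098; 0.0081 -0.3046 -0.5969]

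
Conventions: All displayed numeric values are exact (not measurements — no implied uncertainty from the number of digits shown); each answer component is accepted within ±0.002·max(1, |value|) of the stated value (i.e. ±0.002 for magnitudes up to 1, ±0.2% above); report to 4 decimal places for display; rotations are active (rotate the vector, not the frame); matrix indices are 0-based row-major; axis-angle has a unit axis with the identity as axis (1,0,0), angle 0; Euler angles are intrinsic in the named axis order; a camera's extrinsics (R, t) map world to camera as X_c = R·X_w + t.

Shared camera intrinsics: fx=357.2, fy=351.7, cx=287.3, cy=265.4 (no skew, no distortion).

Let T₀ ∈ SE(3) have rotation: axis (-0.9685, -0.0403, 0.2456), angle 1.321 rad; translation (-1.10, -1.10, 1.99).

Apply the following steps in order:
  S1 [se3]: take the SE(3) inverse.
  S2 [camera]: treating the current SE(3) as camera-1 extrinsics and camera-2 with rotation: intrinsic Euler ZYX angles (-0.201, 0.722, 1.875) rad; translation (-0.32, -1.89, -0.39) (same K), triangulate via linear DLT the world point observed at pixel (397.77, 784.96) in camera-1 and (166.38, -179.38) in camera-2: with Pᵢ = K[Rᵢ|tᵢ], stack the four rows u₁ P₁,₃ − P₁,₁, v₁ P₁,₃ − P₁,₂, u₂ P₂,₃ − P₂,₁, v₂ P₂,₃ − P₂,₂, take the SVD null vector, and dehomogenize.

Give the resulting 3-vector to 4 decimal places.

result = (-1.5294, 1.4618, -0.1400)

after S1 (invert_se3): R=[0.9534 0.2674 -0.1400; -0.2086 0.2485 -0.9459; -0.2181 0.9310 0.2927], t=(1.6214, 1.9262, 0.2018)
after S2 (triangulate): (-1.5294, 1.4618, -0.1400)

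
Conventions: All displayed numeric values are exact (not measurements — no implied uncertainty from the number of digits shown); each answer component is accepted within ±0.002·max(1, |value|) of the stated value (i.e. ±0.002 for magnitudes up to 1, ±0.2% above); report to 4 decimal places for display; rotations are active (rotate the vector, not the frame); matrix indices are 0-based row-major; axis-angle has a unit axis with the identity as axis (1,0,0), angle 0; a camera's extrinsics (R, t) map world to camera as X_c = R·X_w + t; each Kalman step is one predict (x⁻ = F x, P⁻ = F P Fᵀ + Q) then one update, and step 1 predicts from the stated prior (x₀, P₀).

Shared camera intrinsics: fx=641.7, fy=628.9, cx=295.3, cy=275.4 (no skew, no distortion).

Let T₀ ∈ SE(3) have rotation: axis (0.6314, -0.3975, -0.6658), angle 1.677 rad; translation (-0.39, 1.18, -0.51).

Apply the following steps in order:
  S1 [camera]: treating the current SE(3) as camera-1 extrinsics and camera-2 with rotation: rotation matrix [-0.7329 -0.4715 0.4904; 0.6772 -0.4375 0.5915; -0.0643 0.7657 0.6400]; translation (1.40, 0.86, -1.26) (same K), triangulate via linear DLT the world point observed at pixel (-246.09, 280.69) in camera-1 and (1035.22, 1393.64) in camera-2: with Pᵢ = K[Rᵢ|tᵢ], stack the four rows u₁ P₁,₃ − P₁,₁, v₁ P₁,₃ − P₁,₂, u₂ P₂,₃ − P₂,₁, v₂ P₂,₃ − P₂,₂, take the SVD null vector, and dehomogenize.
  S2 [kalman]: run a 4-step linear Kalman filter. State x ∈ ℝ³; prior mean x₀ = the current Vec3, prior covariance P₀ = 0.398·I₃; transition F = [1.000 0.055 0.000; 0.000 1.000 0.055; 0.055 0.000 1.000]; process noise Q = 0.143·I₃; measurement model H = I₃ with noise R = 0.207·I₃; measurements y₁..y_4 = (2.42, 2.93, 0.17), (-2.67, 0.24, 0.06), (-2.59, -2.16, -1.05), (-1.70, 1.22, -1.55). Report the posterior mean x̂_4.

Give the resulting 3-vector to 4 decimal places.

after S1 (triangulate): (0.6637, 1.4333, 1.9166)
after S2 (kf_track): (-1.7445, 0.3411, -1.1172)

result = (-1.7445, 0.3411, -1.1172)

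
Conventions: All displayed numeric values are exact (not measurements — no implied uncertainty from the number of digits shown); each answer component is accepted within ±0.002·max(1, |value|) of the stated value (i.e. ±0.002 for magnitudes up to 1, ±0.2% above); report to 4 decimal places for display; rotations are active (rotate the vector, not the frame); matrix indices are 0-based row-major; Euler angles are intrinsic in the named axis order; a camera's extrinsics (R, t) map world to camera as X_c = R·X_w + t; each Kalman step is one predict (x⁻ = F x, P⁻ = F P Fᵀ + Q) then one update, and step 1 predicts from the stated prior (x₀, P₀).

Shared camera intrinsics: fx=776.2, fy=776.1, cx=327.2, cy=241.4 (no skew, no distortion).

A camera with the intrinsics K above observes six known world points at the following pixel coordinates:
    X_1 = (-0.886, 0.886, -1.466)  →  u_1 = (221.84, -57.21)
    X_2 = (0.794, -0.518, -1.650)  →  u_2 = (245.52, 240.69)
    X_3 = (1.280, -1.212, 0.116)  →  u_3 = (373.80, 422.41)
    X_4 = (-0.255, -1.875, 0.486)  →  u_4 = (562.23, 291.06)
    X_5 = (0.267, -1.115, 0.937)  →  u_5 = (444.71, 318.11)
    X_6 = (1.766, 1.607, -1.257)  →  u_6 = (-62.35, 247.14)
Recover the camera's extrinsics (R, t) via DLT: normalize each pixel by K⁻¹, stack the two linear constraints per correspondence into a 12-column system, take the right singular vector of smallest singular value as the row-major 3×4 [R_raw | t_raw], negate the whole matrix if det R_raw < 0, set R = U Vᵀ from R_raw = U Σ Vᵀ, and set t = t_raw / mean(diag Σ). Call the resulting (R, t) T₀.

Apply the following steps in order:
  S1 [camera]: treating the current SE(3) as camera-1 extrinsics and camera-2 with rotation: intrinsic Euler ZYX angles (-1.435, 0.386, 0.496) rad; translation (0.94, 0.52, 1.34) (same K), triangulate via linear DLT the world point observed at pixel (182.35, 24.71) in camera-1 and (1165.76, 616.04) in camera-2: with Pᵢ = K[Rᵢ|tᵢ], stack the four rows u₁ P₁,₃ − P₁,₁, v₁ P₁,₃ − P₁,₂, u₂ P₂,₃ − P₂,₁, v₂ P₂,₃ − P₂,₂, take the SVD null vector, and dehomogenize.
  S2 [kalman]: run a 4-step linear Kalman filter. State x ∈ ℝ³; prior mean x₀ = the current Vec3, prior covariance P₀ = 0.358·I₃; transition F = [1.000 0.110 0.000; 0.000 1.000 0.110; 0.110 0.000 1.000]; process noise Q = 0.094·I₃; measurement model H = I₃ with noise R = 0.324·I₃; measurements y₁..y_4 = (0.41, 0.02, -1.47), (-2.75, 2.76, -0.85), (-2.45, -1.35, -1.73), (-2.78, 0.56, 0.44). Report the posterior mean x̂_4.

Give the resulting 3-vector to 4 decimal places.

result = (-2.1003, 0.2930, -0.7784)

source (pnp_recover): camera pose = R=[-0.5090 -0.8242 0.2484; 0.8463 -0.4264 0.3192; -0.1571 0.3727 0.9146], t=(-0.0500, -0.3700, 5.9801)
after S1 (triangulate): (-0.7829, 1.9205, -0.0910)
after S2 (kf_track): (-2.1003, 0.2930, -0.7784)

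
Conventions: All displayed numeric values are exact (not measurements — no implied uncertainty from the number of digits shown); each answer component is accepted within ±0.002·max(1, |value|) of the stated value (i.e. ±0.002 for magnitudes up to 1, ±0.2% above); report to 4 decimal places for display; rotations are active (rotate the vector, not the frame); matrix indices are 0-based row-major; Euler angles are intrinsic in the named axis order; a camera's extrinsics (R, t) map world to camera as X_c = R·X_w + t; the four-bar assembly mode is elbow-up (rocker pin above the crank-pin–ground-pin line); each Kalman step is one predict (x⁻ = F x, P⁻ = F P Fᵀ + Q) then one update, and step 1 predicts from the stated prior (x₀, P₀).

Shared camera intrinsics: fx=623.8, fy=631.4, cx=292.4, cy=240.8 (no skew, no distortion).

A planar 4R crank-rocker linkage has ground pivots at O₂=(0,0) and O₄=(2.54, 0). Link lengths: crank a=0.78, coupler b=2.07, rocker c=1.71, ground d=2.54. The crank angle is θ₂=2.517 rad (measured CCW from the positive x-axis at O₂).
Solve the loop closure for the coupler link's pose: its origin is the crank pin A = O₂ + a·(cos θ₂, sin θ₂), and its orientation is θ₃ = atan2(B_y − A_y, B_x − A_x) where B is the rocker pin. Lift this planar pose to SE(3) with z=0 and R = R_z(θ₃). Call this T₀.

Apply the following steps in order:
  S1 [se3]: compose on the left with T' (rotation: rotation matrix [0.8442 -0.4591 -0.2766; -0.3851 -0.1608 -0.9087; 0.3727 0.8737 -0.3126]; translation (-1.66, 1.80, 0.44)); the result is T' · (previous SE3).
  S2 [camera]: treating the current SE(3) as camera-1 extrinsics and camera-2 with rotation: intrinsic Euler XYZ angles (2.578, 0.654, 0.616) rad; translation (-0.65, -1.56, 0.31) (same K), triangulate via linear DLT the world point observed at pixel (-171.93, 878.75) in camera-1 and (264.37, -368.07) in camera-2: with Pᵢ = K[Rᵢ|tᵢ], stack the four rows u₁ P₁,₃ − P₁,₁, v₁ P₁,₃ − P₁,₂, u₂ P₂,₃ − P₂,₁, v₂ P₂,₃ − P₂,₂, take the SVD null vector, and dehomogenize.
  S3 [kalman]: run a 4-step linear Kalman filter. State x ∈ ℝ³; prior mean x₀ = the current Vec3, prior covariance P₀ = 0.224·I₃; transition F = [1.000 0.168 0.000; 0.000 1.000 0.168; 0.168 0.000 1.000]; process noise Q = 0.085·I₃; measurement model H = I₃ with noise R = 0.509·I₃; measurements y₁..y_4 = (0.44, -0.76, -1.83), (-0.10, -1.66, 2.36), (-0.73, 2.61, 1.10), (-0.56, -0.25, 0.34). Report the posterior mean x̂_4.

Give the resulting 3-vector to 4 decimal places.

source (fourbar_fk): coupler pose = R=[0.9363 -0.3512 0.0000; 0.3512 0.9363 0.0000; 0.0000 0.0000 1.0000], t=(-0.6327, 0.4561, 0.0000)
after S1 (compose_se3): R=[0.6292 -0.7264 -0.2766; -0.4171 -0.0153 -0.9087; 0.6558 0.6871 -0.3126], t=(-2.4036, 1.9704, 0.6027)
after S2 (triangulate): (1.5059, 0.1142, -0.5829)
after S3 (kf_track): (-0.0283, 0.1757, 0.5464)

result = (-0.0283, 0.1757, 0.5464)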